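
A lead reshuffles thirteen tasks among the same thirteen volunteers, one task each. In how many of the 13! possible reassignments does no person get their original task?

2290792932

The number of derangements of 13 is !13 = Σ_{k=0}^{13} (-1)^k·13!/k!
= 13! - 13!/1! + 13!/2! - 13!/3! + 13!/4! - 13!/5! + 13!/6! - 13!/7! + 13!/8! - 13!/9! + 13!/10! - 13!/11! + 13!/12! - 13!/13!
= 6227020800 - 6227020800 + 3113510400 - 1037836800 + 259459200 - 51891840 + 8648640 - 1235520 + 154440 - 17160 + 1716 - 156 + 13 - 1
= 2290792932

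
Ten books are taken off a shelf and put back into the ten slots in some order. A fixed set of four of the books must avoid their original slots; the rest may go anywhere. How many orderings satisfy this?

2399760

Inclusion-exclusion on the 4 forbidden self-matches:
Σ_{j=0}^{4} (-1)^j C(4,j)(10-j)!
= C(4,0)·10! - C(4,1)·9! + C(4,2)·8! - C(4,3)·7! + C(4,4)·6!
= 3628800 - 1451520 + 241920 - 20160 + 720
= 2399760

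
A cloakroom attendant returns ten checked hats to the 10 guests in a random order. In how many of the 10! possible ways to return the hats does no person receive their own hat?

1334961

Use !n = (n-1)(!(n-1) + !(n-2)).
!10 = 9·(133496 + 14833) = 9·148329 = 1334961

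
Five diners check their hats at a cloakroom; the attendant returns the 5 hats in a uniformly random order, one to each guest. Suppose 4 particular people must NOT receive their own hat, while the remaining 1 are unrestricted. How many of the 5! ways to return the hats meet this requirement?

53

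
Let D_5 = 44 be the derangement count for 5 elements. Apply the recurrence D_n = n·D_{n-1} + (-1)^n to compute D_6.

265

D_6 = 6·44 + 1 = 265.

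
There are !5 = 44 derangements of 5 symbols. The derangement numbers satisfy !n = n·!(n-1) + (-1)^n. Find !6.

265

!6 = 6·44 + 1 = 265.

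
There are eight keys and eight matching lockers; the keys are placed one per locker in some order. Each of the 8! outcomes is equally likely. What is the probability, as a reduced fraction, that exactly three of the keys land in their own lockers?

Favorable outcomes: C(8,3)·!5 = 56·44 = 2464.
Total outcomes: 8! = 40320.
Probability = 2464/40320 = 11/180.

11/180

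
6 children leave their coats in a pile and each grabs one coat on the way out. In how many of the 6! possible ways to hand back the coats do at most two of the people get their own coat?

# with exactly i fixed is C(6,i)·!(6-i); sum over i=0..2:
  i=0: C(6,0)·!6 = 1·265 = 265
  i=1: C(6,1)·!5 = 6·44 = 264
  i=2: C(6,2)·!4 = 15·9 = 135
Total = 664.

664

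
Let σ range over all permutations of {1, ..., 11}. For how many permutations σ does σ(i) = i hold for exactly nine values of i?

55

Choose which 9 of the 11 are fixed: C(11,9) = 55.
The other 2 form a derangement: !2 = 1.
Total: 55 × 1 = 55.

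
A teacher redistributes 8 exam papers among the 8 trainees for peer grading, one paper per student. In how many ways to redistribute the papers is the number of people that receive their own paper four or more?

# with exactly i fixed is C(8,i)·!(8-i); sum over i=4..8:
  i=4: C(8,4)·!4 = 70·9 = 630
  i=5: C(8,5)·!3 = 56·2 = 112
  i=6: C(8,6)·!2 = 28·1 = 28
  i=7: C(8,7)·!1 = 8·0 = 0
  i=8: C(8,8)·!0 = 1·1 = 1
Total = 771.

771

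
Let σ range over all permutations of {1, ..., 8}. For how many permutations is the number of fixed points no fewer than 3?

3235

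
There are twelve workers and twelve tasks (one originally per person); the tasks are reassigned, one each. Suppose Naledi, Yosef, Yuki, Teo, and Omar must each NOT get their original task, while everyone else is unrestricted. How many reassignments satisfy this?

312273360

Inclusion-exclusion on the 5 forbidden self-matches:
Σ_{j=0}^{5} (-1)^j C(5,j)(12-j)!
= C(5,0)·12! - C(5,1)·11! + C(5,2)·10! - C(5,3)·9! + C(5,4)·8! - C(5,5)·7!
= 479001600 - 199584000 + 36288000 - 3628800 + 201600 - 5040
= 312273360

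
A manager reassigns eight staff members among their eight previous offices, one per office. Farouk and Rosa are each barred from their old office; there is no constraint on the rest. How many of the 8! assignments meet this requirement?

30960

Inclusion-exclusion on the 2 forbidden self-matches:
Σ_{j=0}^{2} (-1)^j C(2,j)(8-j)!
= C(2,0)·8! - C(2,1)·7! + C(2,2)·6!
= 40320 - 10080 + 720
= 30960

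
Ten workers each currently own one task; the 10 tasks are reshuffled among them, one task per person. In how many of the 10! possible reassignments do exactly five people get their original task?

11088

Pick the 5 fixed positions: C(10,5) = 252 ways.
The other 5 form a derangement: !5 = 44.
Total: 252 × 44 = 11088.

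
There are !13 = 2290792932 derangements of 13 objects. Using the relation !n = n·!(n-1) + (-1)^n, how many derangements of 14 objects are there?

32071101049

!14 = 14·2290792932 + 1 = 32071101049.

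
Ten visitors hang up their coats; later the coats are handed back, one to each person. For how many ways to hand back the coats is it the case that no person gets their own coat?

1334961

By inclusion-exclusion, !10 = Σ (-1)^k · 10!/k! for k=0..10
= 10! - 10!/1! + 10!/2! - 10!/3! + 10!/4! - 10!/5! + 10!/6! - 10!/7! + 10!/8! - 10!/9! + 10!/10!
= 3628800 - 3628800 + 1814400 - 604800 + 151200 - 30240 + 5040 - 720 + 90 - 10 + 1
= 1334961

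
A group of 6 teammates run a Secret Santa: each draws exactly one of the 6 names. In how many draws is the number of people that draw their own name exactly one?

Pick the single fixed position: C(6,1) = 6 ways.
The remaining 5 must be deranged: !5 = 44.
Total: 6 × 44 = 264.

264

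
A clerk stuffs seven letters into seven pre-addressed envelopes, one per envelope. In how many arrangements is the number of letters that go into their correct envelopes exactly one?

Pick the single fixed position: C(7,1) = 7 ways.
The other 6 form a derangement: !6 = 265.
Total: 7 × 265 = 1855.

1855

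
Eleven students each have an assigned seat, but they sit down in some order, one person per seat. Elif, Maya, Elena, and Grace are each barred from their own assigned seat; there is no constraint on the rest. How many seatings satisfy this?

27422640

Let A_j be the event that the j-th constrained one is fixed. By inclusion-exclusion over the 4 events:
Σ_{j=0}^{4} (-1)^j C(4,j)(11-j)!
= C(4,0)·11! - C(4,1)·10! + C(4,2)·9! - C(4,3)·8! + C(4,4)·7!
= 39916800 - 14515200 + 2177280 - 161280 + 5040
= 27422640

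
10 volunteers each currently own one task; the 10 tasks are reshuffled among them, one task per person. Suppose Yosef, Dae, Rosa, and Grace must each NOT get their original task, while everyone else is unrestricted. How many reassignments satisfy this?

Inclusion-exclusion on the 4 forbidden self-matches:
Σ_{j=0}^{4} (-1)^j C(4,j)(10-j)!
= C(4,0)·10! - C(4,1)·9! + C(4,2)·8! - C(4,3)·7! + C(4,4)·6!
= 3628800 - 1451520 + 241920 - 20160 + 720
= 2399760

2399760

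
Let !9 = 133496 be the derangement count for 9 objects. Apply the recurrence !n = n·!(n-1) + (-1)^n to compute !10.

1334961

!10 = 10·133496 + 1 = 1334961.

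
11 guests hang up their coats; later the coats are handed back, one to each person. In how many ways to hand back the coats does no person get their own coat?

The number of derangements of 11 is !11 = Σ_{k=0}^{11} (-1)^k·11!/k!
= 11! - 11!/1! + 11!/2! - 11!/3! + 11!/4! - 11!/5! + 11!/6! - 11!/7! + 11!/8! - 11!/9! + 11!/10! - 11!/11!
= 39916800 - 39916800 + 19958400 - 6652800 + 1663200 - 332640 + 55440 - 7920 + 990 - 110 + 11 - 1
= 14684570

14684570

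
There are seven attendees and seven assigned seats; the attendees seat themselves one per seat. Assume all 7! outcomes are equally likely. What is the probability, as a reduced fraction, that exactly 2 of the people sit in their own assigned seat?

Favorable outcomes: C(7,2)·!5 = 21·44 = 924.
Total outcomes: 7! = 5040.
Probability = 924/5040 = 11/60.

11/60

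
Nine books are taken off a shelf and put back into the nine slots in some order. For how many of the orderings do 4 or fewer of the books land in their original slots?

# with exactly i fixed is C(9,i)·!(9-i); sum over i=0..4:
  i=0: C(9,0)·!9 = 1·133496 = 133496
  i=1: C(9,1)·!8 = 9·14833 = 133497
  i=2: C(9,2)·!7 = 36·1854 = 66744
  i=3: C(9,3)·!6 = 84·265 = 22260
  i=4: C(9,4)·!5 = 126·44 = 5544
Total = 361541.

361541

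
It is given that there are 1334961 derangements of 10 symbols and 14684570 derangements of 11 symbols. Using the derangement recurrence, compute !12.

176214841

!12 = (12-1)·(!11 + !10) = 11·(14684570 + 1334961) = 11·16019531 = 176214841.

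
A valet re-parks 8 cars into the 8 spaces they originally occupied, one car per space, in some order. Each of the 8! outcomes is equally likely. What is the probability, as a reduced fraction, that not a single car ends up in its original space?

2119/5760

Favorable outcomes: !8 = 14833.
Total outcomes: 8! = 40320.
Probability = 14833/40320 = 2119/5760.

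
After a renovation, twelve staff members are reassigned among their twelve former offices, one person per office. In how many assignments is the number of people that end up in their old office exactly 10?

66

Pick the 10 fixed positions: C(12,10) = 66 ways.
The other 2 form a derangement: !2 = 1.
Total: 66 × 1 = 66.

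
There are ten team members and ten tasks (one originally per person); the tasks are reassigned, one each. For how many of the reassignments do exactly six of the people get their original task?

1890

Pick the 6 fixed positions: C(10,6) = 210 ways.
The other 4 form a derangement: !4 = 9.
Total: 210 × 9 = 1890.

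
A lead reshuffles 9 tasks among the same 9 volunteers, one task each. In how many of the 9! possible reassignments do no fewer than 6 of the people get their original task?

# with exactly i fixed is C(9,i)·!(9-i); sum over i=6..9:
  i=6: C(9,6)·!3 = 84·2 = 168
  i=7: C(9,7)·!2 = 36·1 = 36
  i=8: C(9,8)·!1 = 9·0 = 0
  i=9: C(9,9)·!0 = 1·1 = 1
Total = 205.

205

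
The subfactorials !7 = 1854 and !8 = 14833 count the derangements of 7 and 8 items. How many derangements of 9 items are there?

133496

!9 = (9-1)·(!8 + !7) = 8·(14833 + 1854) = 8·16687 = 133496.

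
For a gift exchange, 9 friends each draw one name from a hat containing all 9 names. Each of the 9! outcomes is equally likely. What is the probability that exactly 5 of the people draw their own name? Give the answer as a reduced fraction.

Favorable outcomes: C(9,5)·!4 = 126·9 = 1134.
Total outcomes: 9! = 362880.
Probability = 1134/362880 = 1/320.

1/320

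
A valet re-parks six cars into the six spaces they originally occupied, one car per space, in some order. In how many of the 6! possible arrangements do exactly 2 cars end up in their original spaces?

Choose which 2 of the 6 are fixed: C(6,2) = 15.
The other 4 form a derangement: !4 = 9.
Total: 15 × 9 = 135.

135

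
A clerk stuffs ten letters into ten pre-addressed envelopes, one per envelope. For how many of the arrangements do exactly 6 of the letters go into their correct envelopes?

Pick the 6 fixed positions: C(10,6) = 210 ways.
The remaining 4 must be deranged: !4 = 9.
Total: 210 × 9 = 1890.

1890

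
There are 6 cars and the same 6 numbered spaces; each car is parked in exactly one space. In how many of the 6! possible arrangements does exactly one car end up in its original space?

264

Choose which one of the 6 is fixed: C(6,1) = 6.
The other 5 form a derangement: !5 = 44.
Total: 6 × 44 = 264.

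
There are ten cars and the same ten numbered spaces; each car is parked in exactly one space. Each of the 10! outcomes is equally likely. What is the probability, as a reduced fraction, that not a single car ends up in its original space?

16481/44800

Favorable outcomes: !10 = 1334961.
Total outcomes: 10! = 3628800.
Probability = 1334961/3628800 = 16481/44800.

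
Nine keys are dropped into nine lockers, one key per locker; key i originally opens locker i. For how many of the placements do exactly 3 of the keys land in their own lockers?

22260

Pick the 3 fixed positions: C(9,3) = 84 ways.
The other 6 form a derangement: !6 = 265.
Total: 84 × 265 = 22260.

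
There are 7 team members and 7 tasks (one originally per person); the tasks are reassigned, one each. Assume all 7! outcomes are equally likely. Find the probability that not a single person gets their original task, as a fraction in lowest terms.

Favorable outcomes: !7 = 1854.
Total outcomes: 7! = 5040.
Probability = 1854/5040 = 103/280.

103/280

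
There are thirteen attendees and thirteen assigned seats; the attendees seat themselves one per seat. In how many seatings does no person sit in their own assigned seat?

2290792932

The number of derangements of 13 is !13 = Σ_{k=0}^{13} (-1)^k·13!/k!
= 13! - 13!/1! + 13!/2! - 13!/3! + 13!/4! - 13!/5! + 13!/6! - 13!/7! + 13!/8! - 13!/9! + 13!/10! - 13!/11! + 13!/12! - 13!/13!
= 6227020800 - 6227020800 + 3113510400 - 1037836800 + 259459200 - 51891840 + 8648640 - 1235520 + 154440 - 17160 + 1716 - 156 + 13 - 1
= 2290792932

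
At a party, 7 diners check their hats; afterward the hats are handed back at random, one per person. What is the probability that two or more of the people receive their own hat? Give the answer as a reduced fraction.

Favorable outcomes: Σ_{i≥2} C(7,i)·!(7-i) = 21·44 + 35·9 + 35·2 + 21·1 + 7·0 + 1·1 = 1331.
Total outcomes: 7! = 5040.
Probability = 1331/5040 = 1331/5040.

1331/5040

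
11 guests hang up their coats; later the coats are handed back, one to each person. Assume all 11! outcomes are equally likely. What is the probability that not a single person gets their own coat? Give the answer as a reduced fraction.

1468457/3991680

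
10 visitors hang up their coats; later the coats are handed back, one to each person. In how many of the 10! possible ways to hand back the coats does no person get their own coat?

1334961

Use !n = n·!(n-1) + (-1)^n.
!10 = 10·133496 + 1 = 1334961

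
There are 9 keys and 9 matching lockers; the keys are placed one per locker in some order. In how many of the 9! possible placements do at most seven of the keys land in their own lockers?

# with exactly i fixed is C(9,i)·!(9-i); sum over i=0..7:
  i=0: C(9,0)·!9 = 1·133496 = 133496
  i=1: C(9,1)·!8 = 9·14833 = 133497
  i=2: C(9,2)·!7 = 36·1854 = 66744
  i=3: C(9,3)·!6 = 84·265 = 22260
  i=4: C(9,4)·!5 = 126·44 = 5544
  i=5: C(9,5)·!4 = 126·9 = 1134
  i=6: C(9,6)·!3 = 84·2 = 168
  i=7: C(9,7)·!2 = 36·1 = 36
Total = 362879.

362879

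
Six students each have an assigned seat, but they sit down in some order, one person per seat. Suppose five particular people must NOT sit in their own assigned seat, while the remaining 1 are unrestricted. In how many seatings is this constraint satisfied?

309

Inclusion-exclusion on the 5 forbidden self-matches:
Σ_{j=0}^{5} (-1)^j C(5,j)(6-j)!
= C(5,0)·6! - C(5,1)·5! + C(5,2)·4! - C(5,3)·3! + C(5,4)·2! - C(5,5)·1!
= 720 - 600 + 240 - 60 + 10 - 1
= 309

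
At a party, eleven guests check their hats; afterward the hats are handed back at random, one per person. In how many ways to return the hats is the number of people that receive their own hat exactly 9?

55

Choose which 9 of the 11 are fixed: C(11,9) = 55.
The other 2 form a derangement: !2 = 1.
Total: 55 × 1 = 55.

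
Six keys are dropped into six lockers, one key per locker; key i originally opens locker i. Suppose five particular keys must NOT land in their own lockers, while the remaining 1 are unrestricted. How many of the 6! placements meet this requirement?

Inclusion-exclusion on the 5 forbidden self-matches:
Σ_{j=0}^{5} (-1)^j C(5,j)(6-j)!
= C(5,0)·6! - C(5,1)·5! + C(5,2)·4! - C(5,3)·3! + C(5,4)·2! - C(5,5)·1!
= 720 - 600 + 240 - 60 + 10 - 1
= 309

309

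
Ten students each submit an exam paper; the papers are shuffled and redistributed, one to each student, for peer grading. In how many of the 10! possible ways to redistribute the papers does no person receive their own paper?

1334961

The number of derangements of 10 is !10 = Σ_{k=0}^{10} (-1)^k·10!/k!
= 10! - 10!/1! + 10!/2! - 10!/3! + 10!/4! - 10!/5! + 10!/6! - 10!/7! + 10!/8! - 10!/9! + 10!/10!
= 3628800 - 3628800 + 1814400 - 604800 + 151200 - 30240 + 5040 - 720 + 90 - 10 + 1
= 1334961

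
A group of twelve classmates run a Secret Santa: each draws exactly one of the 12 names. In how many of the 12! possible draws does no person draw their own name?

176214841

The number of derangements of 12 is !12 = Σ_{k=0}^{12} (-1)^k·12!/k!
= 12! - 12!/1! + 12!/2! - 12!/3! + 12!/4! - 12!/5! + 12!/6! - 12!/7! + 12!/8! - 12!/9! + 12!/10! - 12!/11! + 12!/12!
= 479001600 - 479001600 + 239500800 - 79833600 + 19958400 - 3991680 + 665280 - 95040 + 11880 - 1320 + 132 - 12 + 1
= 176214841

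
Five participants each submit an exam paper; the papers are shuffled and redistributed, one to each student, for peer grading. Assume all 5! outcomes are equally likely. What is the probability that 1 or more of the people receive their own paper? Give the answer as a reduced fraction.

19/30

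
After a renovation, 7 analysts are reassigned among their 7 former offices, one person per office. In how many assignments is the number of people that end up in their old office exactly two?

Pick the 2 fixed positions: C(7,2) = 21 ways.
The remaining 5 must be deranged: !5 = 44.
Total: 21 × 44 = 924.

924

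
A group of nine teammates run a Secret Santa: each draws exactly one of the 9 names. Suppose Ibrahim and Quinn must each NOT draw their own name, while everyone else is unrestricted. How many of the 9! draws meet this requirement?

287280

Inclusion-exclusion on the 2 forbidden self-matches:
Σ_{j=0}^{2} (-1)^j C(2,j)(9-j)!
= C(2,0)·9! - C(2,1)·8! + C(2,2)·7!
= 362880 - 80640 + 5040
= 287280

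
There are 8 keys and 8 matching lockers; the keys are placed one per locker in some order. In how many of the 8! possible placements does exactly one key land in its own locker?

Pick the single fixed position: C(8,1) = 8 ways.
The remaining 7 must be deranged: !7 = 1854.
Total: 8 × 1854 = 14832.

14832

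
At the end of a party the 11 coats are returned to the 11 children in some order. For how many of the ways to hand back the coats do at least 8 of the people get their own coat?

Sum C(11,i)·!(11-i) for i = 8..11:
  i=8: C(11,8)·!3 = 165·2 = 330
  i=9: C(11,9)·!2 = 55·1 = 55
  i=10: C(11,10)·!1 = 11·0 = 0
  i=11: C(11,11)·!0 = 1·1 = 1
Total = 386.

386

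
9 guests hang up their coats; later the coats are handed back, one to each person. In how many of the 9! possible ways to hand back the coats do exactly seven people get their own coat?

36

Choose which 7 of the 9 are fixed: C(9,7) = 36.
The remaining 2 must be deranged: !2 = 1.
Total: 36 × 1 = 36.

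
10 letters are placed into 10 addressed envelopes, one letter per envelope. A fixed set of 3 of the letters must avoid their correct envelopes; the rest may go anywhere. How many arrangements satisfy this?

2656080

Inclusion-exclusion on the 3 forbidden self-matches:
Σ_{j=0}^{3} (-1)^j C(3,j)(10-j)!
= C(3,0)·10! - C(3,1)·9! + C(3,2)·8! - C(3,3)·7!
= 3628800 - 1088640 + 120960 - 5040
= 2656080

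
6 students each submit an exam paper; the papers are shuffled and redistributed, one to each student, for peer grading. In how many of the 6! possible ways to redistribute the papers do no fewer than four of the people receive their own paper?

16

# with exactly i fixed is C(6,i)·!(6-i); sum over i=4..6:
  i=4: C(6,4)·!2 = 15·1 = 15
  i=5: C(6,5)·!1 = 6·0 = 0
  i=6: C(6,6)·!0 = 1·1 = 1
Total = 16.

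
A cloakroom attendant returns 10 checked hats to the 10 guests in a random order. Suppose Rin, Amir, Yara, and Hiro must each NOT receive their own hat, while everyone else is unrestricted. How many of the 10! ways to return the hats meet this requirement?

2399760

Let A_j be the event that the j-th constrained one is fixed. By inclusion-exclusion over the 4 events:
Σ_{j=0}^{4} (-1)^j C(4,j)(10-j)!
= C(4,0)·10! - C(4,1)·9! + C(4,2)·8! - C(4,3)·7! + C(4,4)·6!
= 3628800 - 1451520 + 241920 - 20160 + 720
= 2399760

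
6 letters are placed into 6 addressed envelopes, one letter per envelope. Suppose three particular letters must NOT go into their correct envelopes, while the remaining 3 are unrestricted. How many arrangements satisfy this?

426

Inclusion-exclusion on the 3 forbidden self-matches:
Σ_{j=0}^{3} (-1)^j C(3,j)(6-j)!
= C(3,0)·6! - C(3,1)·5! + C(3,2)·4! - C(3,3)·3!
= 720 - 360 + 72 - 6
= 426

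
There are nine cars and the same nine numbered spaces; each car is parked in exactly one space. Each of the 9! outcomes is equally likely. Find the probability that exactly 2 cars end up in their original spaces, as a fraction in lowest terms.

103/560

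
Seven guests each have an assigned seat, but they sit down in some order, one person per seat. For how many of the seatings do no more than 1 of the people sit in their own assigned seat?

3709

Sum C(7,i)·!(7-i) for i = 0..1:
  i=0: C(7,0)·!7 = 1·1854 = 1854
  i=1: C(7,1)·!6 = 7·265 = 1855
Total = 3709.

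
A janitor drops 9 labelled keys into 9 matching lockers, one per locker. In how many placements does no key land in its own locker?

!9 = 9! · Σ_{k=0}^{9} (-1)^k/k!
= 9! - 9!/1! + 9!/2! - 9!/3! + 9!/4! - 9!/5! + 9!/6! - 9!/7! + 9!/8! - 9!/9!
= 362880 - 362880 + 181440 - 60480 + 15120 - 3024 + 504 - 72 + 9 - 1
= 133496

133496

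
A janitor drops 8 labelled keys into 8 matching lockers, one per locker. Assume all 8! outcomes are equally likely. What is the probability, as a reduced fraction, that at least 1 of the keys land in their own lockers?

3641/5760

Favorable outcomes: Σ_{i≥1} C(8,i)·!(8-i) = 8·1854 + 28·265 + 56·44 + 70·9 + 56·2 + 28·1 + 8·0 + 1·1 = 25487.
Total outcomes: 8! = 40320.
Probability = 25487/40320 = 3641/5760.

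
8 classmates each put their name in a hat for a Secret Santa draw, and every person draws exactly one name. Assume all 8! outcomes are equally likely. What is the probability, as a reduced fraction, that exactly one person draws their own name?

Favorable outcomes: C(8,1)·!7 = 8·1854 = 14832.
Total outcomes: 8! = 40320.
Probability = 14832/40320 = 103/280.

103/280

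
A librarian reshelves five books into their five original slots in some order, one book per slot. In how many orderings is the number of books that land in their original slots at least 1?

76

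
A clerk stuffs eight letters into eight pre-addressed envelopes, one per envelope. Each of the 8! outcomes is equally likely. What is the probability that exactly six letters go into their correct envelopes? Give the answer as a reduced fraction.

Favorable outcomes: C(8,6)·!2 = 28·1 = 28.
Total outcomes: 8! = 40320.
Probability = 28/40320 = 1/1440.

1/1440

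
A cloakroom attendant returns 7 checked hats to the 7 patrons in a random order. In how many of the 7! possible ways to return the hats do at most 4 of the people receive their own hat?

# with exactly i fixed is C(7,i)·!(7-i); sum over i=0..4:
  i=0: C(7,0)·!7 = 1·1854 = 1854
  i=1: C(7,1)·!6 = 7·265 = 1855
  i=2: C(7,2)·!5 = 21·44 = 924
  i=3: C(7,3)·!4 = 35·9 = 315
  i=4: C(7,4)·!3 = 35·2 = 70
Total = 5018.

5018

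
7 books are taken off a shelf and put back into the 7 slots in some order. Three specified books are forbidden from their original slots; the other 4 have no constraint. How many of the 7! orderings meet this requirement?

3216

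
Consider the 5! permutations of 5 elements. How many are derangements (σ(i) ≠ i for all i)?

!5 is the nearest integer to 5!/e.
5! = 120, and 120/e ≈ 44.15, so !5 = 44.

44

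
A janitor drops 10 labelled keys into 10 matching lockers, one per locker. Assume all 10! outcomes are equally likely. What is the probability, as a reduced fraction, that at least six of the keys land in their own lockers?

17/28350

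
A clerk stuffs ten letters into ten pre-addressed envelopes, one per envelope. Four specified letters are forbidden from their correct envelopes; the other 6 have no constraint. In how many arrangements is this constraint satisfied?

2399760

Let A_j be the event that the j-th constrained one is fixed. By inclusion-exclusion over the 4 events:
Σ_{j=0}^{4} (-1)^j C(4,j)(10-j)!
= C(4,0)·10! - C(4,1)·9! + C(4,2)·8! - C(4,3)·7! + C(4,4)·6!
= 3628800 - 1451520 + 241920 - 20160 + 720
= 2399760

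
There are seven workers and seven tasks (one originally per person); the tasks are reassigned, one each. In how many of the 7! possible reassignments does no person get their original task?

By inclusion-exclusion, !7 = Σ (-1)^k · 7!/k! for k=0..7
= 7! - 7!/1! + 7!/2! - 7!/3! + 7!/4! - 7!/5! + 7!/6! - 7!/7!
= 5040 - 5040 + 2520 - 840 + 210 - 42 + 7 - 1
= 1854

1854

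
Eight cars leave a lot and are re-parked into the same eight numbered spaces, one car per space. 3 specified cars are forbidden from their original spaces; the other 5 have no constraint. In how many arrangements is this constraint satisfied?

Inclusion-exclusion on the 3 forbidden self-matches:
Σ_{j=0}^{3} (-1)^j C(3,j)(8-j)!
= C(3,0)·8! - C(3,1)·7! + C(3,2)·6! - C(3,3)·5!
= 40320 - 15120 + 2160 - 120
= 27240

27240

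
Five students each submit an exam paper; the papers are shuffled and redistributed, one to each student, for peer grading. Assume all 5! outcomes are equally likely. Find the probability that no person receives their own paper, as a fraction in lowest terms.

Favorable outcomes: !5 = 44.
Total outcomes: 5! = 120.
Probability = 44/120 = 11/30.

11/30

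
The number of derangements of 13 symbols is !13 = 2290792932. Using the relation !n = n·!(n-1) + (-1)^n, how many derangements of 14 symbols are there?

!14 = 14·2290792932 + 1 = 32071101049.

32071101049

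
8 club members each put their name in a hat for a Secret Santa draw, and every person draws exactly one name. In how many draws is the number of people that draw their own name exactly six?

28

Choose which 6 of the 8 are fixed: C(8,6) = 28.
The other 2 form a derangement: !2 = 1.
Total: 28 × 1 = 28.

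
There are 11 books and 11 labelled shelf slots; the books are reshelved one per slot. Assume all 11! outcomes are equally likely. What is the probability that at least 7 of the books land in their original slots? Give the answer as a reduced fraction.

839/9979200

Favorable outcomes: Σ_{i≥7} C(11,i)·!(11-i) = 330·9 + 165·2 + 55·1 + 11·0 + 1·1 = 3356.
Total outcomes: 11! = 39916800.
Probability = 3356/39916800 = 839/9979200.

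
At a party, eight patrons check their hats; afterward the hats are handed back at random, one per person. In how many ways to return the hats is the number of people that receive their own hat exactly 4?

630

Pick the 4 fixed positions: C(8,4) = 70 ways.
The other 4 form a derangement: !4 = 9.
Total: 70 × 9 = 630.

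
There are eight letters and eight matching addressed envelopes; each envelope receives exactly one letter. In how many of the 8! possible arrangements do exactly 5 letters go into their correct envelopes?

Pick the 5 fixed positions: C(8,5) = 56 ways.
The remaining 3 must be deranged: !3 = 2.
Total: 56 × 2 = 112.

112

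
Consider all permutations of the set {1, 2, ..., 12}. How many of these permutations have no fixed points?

176214841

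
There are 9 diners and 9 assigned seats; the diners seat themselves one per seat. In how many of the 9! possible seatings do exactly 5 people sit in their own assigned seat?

Pick the 5 fixed positions: C(9,5) = 126 ways.
The remaining 4 must be deranged: !4 = 9.
Total: 126 × 9 = 1134.

1134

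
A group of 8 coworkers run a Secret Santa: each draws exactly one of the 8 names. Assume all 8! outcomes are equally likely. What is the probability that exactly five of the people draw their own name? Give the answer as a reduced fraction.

1/360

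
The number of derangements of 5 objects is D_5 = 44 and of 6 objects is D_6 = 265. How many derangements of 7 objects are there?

1854

D_7 = (7-1)·(D_6 + D_5) = 6·(265 + 44) = 6·309 = 1854.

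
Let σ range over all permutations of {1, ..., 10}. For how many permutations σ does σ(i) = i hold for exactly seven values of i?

Choose which 7 of the 10 are fixed: C(10,7) = 120.
The other 3 form a derangement: !3 = 2.
Total: 120 × 2 = 240.

240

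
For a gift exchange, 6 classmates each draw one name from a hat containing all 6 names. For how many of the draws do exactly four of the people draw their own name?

Choose which 4 of the 6 are fixed: C(6,4) = 15.
The other 2 form a derangement: !2 = 1.
Total: 15 × 1 = 15.

15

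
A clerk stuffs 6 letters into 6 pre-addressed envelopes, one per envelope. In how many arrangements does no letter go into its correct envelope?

265

Use !n = n·!(n-1) + (-1)^n.
!6 = 6·44 + 1 = 265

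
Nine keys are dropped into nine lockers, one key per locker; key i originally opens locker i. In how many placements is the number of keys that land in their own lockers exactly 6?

168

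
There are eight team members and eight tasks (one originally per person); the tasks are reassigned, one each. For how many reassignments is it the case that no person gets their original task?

14833

By inclusion-exclusion, !8 = Σ (-1)^k · 8!/k! for k=0..8
= 8! - 8!/1! + 8!/2! - 8!/3! + 8!/4! - 8!/5! + 8!/6! - 8!/7! + 8!/8!
= 40320 - 40320 + 20160 - 6720 + 1680 - 336 + 56 - 8 + 1
= 14833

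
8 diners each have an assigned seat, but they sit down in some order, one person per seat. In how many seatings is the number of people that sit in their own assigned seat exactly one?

14832

Choose which one of the 8 is fixed: C(8,1) = 8.
The other 7 form a derangement: !7 = 1854.
Total: 8 × 1854 = 14832.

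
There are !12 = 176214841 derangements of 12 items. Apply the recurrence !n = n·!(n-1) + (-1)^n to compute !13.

!13 = 13·176214841 - 1 = 2290792932.

2290792932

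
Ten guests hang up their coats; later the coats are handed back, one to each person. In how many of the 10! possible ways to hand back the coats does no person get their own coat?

Recurrence: !10 = 9·(!9 + !8).
!10 = 9·(133496 + 14833) = 9·148329 = 1334961

1334961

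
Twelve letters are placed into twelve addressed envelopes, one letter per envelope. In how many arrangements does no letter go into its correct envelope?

By inclusion-exclusion, !12 = Σ (-1)^k · 12!/k! for k=0..12
= 12! - 12!/1! + 12!/2! - 12!/3! + 12!/4! - 12!/5! + 12!/6! - 12!/7! + 12!/8! - 12!/9! + 12!/10! - 12!/11! + 12!/12!
= 479001600 - 479001600 + 239500800 - 79833600 + 19958400 - 3991680 + 665280 - 95040 + 11880 - 1320 + 132 - 12 + 1
= 176214841

176214841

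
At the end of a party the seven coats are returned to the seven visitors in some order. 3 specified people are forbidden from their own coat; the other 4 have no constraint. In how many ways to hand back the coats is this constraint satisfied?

3216

Inclusion-exclusion on the 3 forbidden self-matches:
Σ_{j=0}^{3} (-1)^j C(3,j)(7-j)!
= C(3,0)·7! - C(3,1)·6! + C(3,2)·5! - C(3,3)·4!
= 5040 - 2160 + 360 - 24
= 3216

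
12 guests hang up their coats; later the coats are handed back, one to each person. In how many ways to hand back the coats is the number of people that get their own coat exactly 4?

Pick the 4 fixed positions: C(12,4) = 495 ways.
The remaining 8 must be deranged: !8 = 14833.
Total: 495 × 14833 = 7342335.

7342335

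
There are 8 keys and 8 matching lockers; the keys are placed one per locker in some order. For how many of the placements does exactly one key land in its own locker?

14832

Pick the single fixed position: C(8,1) = 8 ways.
The remaining 7 must be deranged: !7 = 1854.
Total: 8 × 1854 = 14832.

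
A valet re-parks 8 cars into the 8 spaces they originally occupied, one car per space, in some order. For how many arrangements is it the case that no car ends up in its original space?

14833

The subfactorial !8 = [8!/e] (nearest integer).
8! = 40320, and 40320/e ≈ 14832.90, so !8 = 14833.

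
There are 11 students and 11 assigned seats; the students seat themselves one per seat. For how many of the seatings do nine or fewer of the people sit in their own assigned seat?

Sum C(11,i)·!(11-i) for i = 0..9:
  i=0: C(11,0)·!11 = 1·14684570 = 14684570
  i=1: C(11,1)·!10 = 11·1334961 = 14684571
  i=2: C(11,2)·!9 = 55·133496 = 7342280
  i=3: C(11,3)·!8 = 165·14833 = 2447445
  i=4: C(11,4)·!7 = 330·1854 = 611820
  i=5: C(11,5)·!6 = 462·265 = 122430
  i=6: C(11,6)·!5 = 462·44 = 20328
  i=7: C(11,7)·!4 = 330·9 = 2970
  i=8: C(11,8)·!3 = 165·2 = 330
  i=9: C(11,9)·!2 = 55·1 = 55
Total = 39916799.

39916799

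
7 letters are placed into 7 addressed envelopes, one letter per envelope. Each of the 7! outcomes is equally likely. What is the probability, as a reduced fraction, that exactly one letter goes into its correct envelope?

Favorable outcomes: C(7,1)·!6 = 7·265 = 1855.
Total outcomes: 7! = 5040.
Probability = 1855/5040 = 53/144.

53/144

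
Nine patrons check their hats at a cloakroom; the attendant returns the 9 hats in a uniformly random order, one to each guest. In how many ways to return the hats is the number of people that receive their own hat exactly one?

133497

Choose which one of the 9 is fixed: C(9,1) = 9.
The other 8 form a derangement: !8 = 14833.
Total: 9 × 14833 = 133497.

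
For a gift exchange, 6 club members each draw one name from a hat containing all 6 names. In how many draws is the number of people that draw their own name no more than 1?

529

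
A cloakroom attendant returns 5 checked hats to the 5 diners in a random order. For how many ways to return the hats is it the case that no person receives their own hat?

44

Recurrence: !5 = 5·!4 + (-1)^5.
!5 = 5·9 - 1 = 44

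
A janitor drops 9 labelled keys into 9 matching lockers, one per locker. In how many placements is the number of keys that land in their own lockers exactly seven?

36

Pick the 7 fixed positions: C(9,7) = 36 ways.
The other 2 form a derangement: !2 = 1.
Total: 36 × 1 = 36.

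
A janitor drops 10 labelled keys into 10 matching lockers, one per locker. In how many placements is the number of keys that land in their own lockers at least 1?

2293839

Sum C(10,i)·!(10-i) for i = 1..10:
  i=1: C(10,1)·!9 = 10·133496 = 1334960
  i=2: C(10,2)·!8 = 45·14833 = 667485
  i=3: C(10,3)·!7 = 120·1854 = 222480
  i=4: C(10,4)·!6 = 210·265 = 55650
  i=5: C(10,5)·!5 = 252·44 = 11088
  i=6: C(10,6)·!4 = 210·9 = 1890
  i=7: C(10,7)·!3 = 120·2 = 240
  i=8: C(10,8)·!2 = 45·1 = 45
  i=9: C(10,9)·!1 = 10·0 = 0
  i=10: C(10,10)·!0 = 1·1 = 1
Total = 2293839.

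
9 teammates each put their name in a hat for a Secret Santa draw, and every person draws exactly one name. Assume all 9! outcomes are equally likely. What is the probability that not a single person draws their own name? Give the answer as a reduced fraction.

Favorable outcomes: !9 = 133496.
Total outcomes: 9! = 362880.
Probability = 133496/362880 = 16687/45360.

16687/45360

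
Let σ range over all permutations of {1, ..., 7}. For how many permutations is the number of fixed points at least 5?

22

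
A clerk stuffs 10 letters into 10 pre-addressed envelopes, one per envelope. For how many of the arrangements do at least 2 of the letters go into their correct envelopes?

958879

Sum C(10,i)·!(10-i) for i = 2..10:
  i=2: C(10,2)·!8 = 45·14833 = 667485
  i=3: C(10,3)·!7 = 120·1854 = 222480
  i=4: C(10,4)·!6 = 210·265 = 55650
  i=5: C(10,5)·!5 = 252·44 = 11088
  i=6: C(10,6)·!4 = 210·9 = 1890
  i=7: C(10,7)·!3 = 120·2 = 240
  i=8: C(10,8)·!2 = 45·1 = 45
  i=9: C(10,9)·!1 = 10·0 = 0
  i=10: C(10,10)·!0 = 1·1 = 1
Total = 958879.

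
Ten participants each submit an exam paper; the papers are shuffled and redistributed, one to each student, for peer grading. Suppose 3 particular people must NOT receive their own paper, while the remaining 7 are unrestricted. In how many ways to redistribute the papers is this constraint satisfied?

Inclusion-exclusion on the 3 forbidden self-matches:
Σ_{j=0}^{3} (-1)^j C(3,j)(10-j)!
= C(3,0)·10! - C(3,1)·9! + C(3,2)·8! - C(3,3)·7!
= 3628800 - 1088640 + 120960 - 5040
= 2656080

2656080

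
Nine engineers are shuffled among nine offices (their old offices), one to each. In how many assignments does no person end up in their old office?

!9 = 9! · Σ_{k=0}^{9} (-1)^k/k!
= 9! - 9!/1! + 9!/2! - 9!/3! + 9!/4! - 9!/5! + 9!/6! - 9!/7! + 9!/8! - 9!/9!
= 362880 - 362880 + 181440 - 60480 + 15120 - 3024 + 504 - 72 + 9 - 1
= 133496

133496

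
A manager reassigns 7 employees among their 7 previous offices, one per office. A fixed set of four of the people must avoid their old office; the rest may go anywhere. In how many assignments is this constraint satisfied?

Inclusion-exclusion on the 4 forbidden self-matches:
Σ_{j=0}^{4} (-1)^j C(4,j)(7-j)!
= C(4,0)·7! - C(4,1)·6! + C(4,2)·5! - C(4,3)·4! + C(4,4)·3!
= 5040 - 2880 + 720 - 96 + 6
= 2790

2790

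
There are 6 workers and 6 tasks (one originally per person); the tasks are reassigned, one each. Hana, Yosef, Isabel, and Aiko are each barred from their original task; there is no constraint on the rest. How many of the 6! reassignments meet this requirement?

362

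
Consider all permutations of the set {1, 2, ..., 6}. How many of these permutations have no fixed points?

265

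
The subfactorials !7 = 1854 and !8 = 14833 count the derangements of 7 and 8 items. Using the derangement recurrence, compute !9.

133496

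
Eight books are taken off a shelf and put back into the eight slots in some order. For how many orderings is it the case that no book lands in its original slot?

14833

The subfactorial !8 = [8!/e] (nearest integer).
8! = 40320, and 40320/e ≈ 14832.90, so !8 = 14833.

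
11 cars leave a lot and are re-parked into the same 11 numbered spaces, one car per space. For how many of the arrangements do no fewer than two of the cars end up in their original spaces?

10547659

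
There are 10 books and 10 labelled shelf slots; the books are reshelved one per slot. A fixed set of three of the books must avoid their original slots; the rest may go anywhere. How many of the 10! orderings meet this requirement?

Inclusion-exclusion on the 3 forbidden self-matches:
Σ_{j=0}^{3} (-1)^j C(3,j)(10-j)!
= C(3,0)·10! - C(3,1)·9! + C(3,2)·8! - C(3,3)·7!
= 3628800 - 1088640 + 120960 - 5040
= 2656080

2656080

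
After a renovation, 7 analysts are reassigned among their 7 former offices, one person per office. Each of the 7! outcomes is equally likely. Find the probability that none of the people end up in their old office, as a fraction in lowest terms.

Favorable outcomes: !7 = 1854.
Total outcomes: 7! = 5040.
Probability = 1854/5040 = 103/280.

103/280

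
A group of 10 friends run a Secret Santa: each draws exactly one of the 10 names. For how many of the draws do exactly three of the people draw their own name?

222480

Pick the 3 fixed positions: C(10,3) = 120 ways.
The remaining 7 must be deranged: !7 = 1854.
Total: 120 × 1854 = 222480.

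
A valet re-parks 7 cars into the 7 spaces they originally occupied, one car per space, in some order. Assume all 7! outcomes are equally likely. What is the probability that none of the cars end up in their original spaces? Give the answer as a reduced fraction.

103/280

Favorable outcomes: !7 = 1854.
Total outcomes: 7! = 5040.
Probability = 1854/5040 = 103/280.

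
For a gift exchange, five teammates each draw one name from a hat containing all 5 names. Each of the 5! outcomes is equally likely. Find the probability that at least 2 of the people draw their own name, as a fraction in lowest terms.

Favorable outcomes: Σ_{i≥2} C(5,i)·!(5-i) = 10·2 + 10·1 + 5·0 + 1·1 = 31.
Total outcomes: 5! = 120.
Probability = 31/120 = 31/120.

31/120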